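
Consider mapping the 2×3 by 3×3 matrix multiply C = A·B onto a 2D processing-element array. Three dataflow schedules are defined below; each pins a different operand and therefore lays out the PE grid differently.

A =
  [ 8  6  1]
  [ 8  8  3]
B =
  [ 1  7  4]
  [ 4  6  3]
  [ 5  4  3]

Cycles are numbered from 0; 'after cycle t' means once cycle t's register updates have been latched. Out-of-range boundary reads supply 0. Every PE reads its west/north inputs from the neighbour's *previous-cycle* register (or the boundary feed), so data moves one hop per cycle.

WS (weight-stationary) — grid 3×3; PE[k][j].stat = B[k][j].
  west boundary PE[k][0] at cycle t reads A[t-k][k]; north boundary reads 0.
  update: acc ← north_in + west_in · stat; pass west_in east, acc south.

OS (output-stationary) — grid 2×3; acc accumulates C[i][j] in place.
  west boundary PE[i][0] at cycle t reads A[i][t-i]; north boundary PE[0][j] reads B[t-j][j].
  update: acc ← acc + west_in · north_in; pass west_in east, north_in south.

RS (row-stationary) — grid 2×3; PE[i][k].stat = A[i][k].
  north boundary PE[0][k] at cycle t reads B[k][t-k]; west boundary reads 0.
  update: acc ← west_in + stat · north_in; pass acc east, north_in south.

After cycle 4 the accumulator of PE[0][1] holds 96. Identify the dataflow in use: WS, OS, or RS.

Under WS (3×3), PE[0][1]:
  [0] (0,1) acc=0 (h:0 v:0)
  [1] (0,1) acc=56 (h:8 v:56)
  [2] (0,1) acc=56 (h:8 v:56)
  [3] (0,1) acc=0 (h:0 v:0)
  [4] (0,1) acc=0 (h:0 v:0)
Under OS (2×3), PE[0][1]:
  [0] (0,1) acc=0 (h:0 v:0)
  [1] (0,1) acc=56 (h:8 v:7)
  [2] (0,1) acc=92 (h:6 v:6)
  [3] (0,1) acc=96 (h:1 v:4)
  [4] (0,1) acc=96 (h:0 v:0)
Under RS (2×3), PE[0][1]:
  [0] (0,1) acc=0 (h:0 v:0)
  [1] (0,1) acc=32 (h:32 v:4)
  [2] (0,1) acc=92 (h:92 v:6)
  [3] (0,1) acc=50 (h:50 v:3)
  [4] (0,1) acc=0 (h:0 v:0)

dataflow = OS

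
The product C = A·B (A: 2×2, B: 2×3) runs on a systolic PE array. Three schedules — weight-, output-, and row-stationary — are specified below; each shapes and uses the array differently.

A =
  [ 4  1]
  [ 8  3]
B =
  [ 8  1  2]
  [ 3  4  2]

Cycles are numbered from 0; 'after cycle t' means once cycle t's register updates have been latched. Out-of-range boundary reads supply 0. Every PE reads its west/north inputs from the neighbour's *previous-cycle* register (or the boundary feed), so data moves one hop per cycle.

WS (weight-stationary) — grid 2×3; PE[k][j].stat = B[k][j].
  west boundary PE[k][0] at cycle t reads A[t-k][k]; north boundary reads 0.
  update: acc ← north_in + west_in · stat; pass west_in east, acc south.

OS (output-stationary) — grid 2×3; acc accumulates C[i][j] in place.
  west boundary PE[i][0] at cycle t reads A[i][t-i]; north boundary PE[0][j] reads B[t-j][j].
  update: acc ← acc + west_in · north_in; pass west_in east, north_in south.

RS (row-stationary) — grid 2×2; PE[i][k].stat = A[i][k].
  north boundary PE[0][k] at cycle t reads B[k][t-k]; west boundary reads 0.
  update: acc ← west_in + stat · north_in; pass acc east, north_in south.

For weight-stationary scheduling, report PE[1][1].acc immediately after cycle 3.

PE[1][1].acc = 20

WS (2×3). Following PE[1][1] plus its west/north inputs:
  cycle 0: PE[0][1] → acc 0, east 0, south 0
  cycle 0: PE[1][0] → acc 0, east 0, south 0
  cycle 0: PE[1][1] → acc 0, east 0, south 0
  cycle 1: PE[0][1] → acc 4, east 4, south 4
  cycle 1: PE[1][0] → acc 35, east 1, south 35
  cycle 1: PE[1][1] → acc 0, east 0, south 0
  cycle 2: PE[0][1] → acc 8, east 8, south 8
  cycle 2: PE[1][0] → acc 73, east 3, south 73
  cycle 2: PE[1][1] → acc 8, east 1, south 8
  cycle 3: PE[0][1] → acc 0, east 0, south 0
  cycle 3: PE[1][0] → acc 0, east 0, south 0
  cycle 3: PE[1][1] → acc 20, east 3, south 20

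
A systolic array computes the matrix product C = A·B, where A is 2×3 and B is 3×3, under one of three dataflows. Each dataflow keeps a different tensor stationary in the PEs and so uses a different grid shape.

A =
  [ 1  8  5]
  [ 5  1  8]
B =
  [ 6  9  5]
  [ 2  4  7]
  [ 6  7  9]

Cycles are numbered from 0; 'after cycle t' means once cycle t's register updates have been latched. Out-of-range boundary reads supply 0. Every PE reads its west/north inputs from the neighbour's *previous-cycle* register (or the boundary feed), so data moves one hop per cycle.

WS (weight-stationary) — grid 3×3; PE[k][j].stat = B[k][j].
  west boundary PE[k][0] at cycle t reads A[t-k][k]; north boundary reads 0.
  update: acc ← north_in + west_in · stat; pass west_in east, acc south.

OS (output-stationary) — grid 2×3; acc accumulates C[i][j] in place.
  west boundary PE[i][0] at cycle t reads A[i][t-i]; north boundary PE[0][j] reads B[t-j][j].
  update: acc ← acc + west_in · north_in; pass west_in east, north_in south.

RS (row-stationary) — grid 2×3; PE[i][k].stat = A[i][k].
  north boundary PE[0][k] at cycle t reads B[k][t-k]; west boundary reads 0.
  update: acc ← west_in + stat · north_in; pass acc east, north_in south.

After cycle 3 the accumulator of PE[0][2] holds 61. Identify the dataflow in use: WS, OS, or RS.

dataflow = OS

Under WS (3×3), PE[0][2]:
  step 0 · PE0,2: acc=0; fwd→0 fwd↓0
  step 1 · PE0,2: acc=0; fwd→0 fwd↓0
  step 2 · PE0,2: acc=5; fwd→1 fwd↓5
  step 3 · PE0,2: acc=25; fwd→5 fwd↓25
Under OS (2×3), PE[0][2]:
  step 0 · PE0,2: acc=0; fwd→0 fwd↓0
  step 1 · PE0,2: acc=0; fwd→0 fwd↓0
  step 2 · PE0,2: acc=5; fwd→1 fwd↓5
  step 3 · PE0,2: acc=61; fwd→8 fwd↓7
Under RS (2×3), PE[0][2]:
  step 0 · PE0,2: acc=0; fwd→0 fwd↓0
  step 1 · PE0,2: acc=0; fwd→0 fwd↓0
  step 2 · PE0,2: acc=52; fwd→52 fwd↓6
  step 3 · PE0,2: acc=76; fwd→76 fwd↓7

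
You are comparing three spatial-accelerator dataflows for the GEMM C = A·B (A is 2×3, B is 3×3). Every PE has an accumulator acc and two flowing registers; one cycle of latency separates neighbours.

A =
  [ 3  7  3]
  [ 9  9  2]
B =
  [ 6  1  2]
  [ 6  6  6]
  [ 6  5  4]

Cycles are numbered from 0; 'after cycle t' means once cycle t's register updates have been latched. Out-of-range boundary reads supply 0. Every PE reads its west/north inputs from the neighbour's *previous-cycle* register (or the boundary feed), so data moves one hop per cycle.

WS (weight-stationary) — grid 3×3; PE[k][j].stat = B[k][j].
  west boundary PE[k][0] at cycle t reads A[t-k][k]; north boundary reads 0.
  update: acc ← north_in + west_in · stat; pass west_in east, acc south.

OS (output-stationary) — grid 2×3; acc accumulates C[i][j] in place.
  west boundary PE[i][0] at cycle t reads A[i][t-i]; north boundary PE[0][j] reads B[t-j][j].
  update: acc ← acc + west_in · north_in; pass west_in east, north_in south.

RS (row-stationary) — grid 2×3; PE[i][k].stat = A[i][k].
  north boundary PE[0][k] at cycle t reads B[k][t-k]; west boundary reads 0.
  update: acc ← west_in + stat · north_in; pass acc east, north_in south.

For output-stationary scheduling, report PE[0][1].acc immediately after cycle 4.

PE[0][1].acc = 60

OS 2×3: PE[0][1] cycle-by-cycle (with neighbour feeds):
  cycle 0: PE[0][0] → acc 18, east 3, south 6
  cycle 0: PE[0][1] → acc 0, east 0, south 0
  cycle 1: PE[0][0] → acc 60, east 7, south 6
  cycle 1: PE[0][1] → acc 3, east 3, south 1
  cycle 2: PE[0][0] → acc 78, east 3, south 6
  cycle 2: PE[0][1] → acc 45, east 7, south 6
  cycle 3: PE[0][0] → acc 78, east 0, south 0
  cycle 3: PE[0][1] → acc 60, east 3, south 5
  cycle 4: PE[0][0] → acc 78, east 0, south 0
  cycle 4: PE[0][1] → acc 60, east 0, south 0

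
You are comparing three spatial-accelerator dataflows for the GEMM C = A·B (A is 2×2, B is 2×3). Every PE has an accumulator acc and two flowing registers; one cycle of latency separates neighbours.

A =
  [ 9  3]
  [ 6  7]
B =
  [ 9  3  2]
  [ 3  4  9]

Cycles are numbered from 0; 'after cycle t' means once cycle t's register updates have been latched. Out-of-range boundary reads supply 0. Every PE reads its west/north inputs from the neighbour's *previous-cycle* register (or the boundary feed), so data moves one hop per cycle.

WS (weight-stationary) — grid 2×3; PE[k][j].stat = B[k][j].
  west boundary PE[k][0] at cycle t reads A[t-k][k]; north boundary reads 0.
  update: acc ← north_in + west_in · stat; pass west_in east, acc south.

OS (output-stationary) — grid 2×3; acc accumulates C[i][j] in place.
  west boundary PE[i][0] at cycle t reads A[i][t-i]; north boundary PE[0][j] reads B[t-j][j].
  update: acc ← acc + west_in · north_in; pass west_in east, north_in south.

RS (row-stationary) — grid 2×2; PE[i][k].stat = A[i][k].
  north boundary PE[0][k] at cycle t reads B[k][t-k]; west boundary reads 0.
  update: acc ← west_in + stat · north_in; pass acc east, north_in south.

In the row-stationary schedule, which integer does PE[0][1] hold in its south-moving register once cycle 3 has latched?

register = 9

RS on a 2×2 grid — tracing PE[0][1] and its feeders:
  t=0 PE[0][0]: acc=81 h=81 v=9
  t=0 PE[0][1]: acc=0 h=0 v=0
  t=1 PE[0][0]: acc=27 h=27 v=3
  t=1 PE[0][1]: acc=90 h=90 v=3
  t=2 PE[0][0]: acc=18 h=18 v=2
  t=2 PE[0][1]: acc=39 h=39 v=4
  t=3 PE[0][0]: acc=0 h=0 v=0
  t=3 PE[0][1]: acc=45 h=45 v=9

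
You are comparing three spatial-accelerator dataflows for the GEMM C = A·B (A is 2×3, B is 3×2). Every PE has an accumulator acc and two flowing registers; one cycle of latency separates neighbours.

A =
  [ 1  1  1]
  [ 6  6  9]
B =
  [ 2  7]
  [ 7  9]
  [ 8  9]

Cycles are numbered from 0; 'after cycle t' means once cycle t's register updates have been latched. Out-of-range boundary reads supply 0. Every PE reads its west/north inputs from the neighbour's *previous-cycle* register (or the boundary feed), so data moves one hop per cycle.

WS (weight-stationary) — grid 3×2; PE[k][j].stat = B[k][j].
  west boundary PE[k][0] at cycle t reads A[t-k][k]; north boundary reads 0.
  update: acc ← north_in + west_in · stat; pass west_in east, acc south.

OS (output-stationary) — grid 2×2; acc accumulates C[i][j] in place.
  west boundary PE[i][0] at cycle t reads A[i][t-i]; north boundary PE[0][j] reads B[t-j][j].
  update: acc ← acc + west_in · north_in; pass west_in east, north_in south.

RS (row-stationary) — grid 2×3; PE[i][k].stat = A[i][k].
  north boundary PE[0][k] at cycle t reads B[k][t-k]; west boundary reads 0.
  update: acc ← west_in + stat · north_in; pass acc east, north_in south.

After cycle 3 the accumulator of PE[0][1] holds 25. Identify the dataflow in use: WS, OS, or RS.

Under WS (3×2), PE[0][1]:
  c0 r0c1: 0 / 0 / 0
  c1 r0c1: 7 / 1 / 7
  c2 r0c1: 42 / 6 / 42
  c3 r0c1: 0 / 0 / 0
Under OS (2×2), PE[0][1]:
  c0 r0c1: 0 / 0 / 0
  c1 r0c1: 7 / 1 / 7
  c2 r0c1: 16 / 1 / 9
  c3 r0c1: 25 / 1 / 9
Under RS (2×3), PE[0][1]:
  c0 r0c1: 0 / 0 / 0
  c1 r0c1: 9 / 9 / 7
  c2 r0c1: 16 / 16 / 9
  c3 r0c1: 0 / 0 / 0

dataflow = OS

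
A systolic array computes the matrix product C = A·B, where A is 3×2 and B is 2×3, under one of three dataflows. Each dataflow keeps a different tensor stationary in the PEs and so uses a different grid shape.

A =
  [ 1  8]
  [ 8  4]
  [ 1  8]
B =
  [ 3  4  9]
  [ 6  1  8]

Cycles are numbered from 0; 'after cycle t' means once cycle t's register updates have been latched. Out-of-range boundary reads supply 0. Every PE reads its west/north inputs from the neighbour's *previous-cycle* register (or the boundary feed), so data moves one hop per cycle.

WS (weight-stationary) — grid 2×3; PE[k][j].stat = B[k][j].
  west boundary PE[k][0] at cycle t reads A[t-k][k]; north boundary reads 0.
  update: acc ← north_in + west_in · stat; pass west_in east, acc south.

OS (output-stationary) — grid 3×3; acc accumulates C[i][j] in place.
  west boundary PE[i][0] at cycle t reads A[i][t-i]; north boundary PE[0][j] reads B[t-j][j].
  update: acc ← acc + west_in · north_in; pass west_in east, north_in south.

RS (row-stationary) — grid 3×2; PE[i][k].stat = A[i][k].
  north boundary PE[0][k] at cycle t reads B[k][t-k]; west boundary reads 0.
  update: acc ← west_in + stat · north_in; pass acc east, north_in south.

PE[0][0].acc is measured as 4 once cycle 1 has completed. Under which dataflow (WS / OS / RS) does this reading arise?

dataflow = RS

WS (2×3 grid), PE[0][0]:
  step 0 · PE0,0: acc=3; fwd→1 fwd↓3
  step 1 · PE0,0: acc=24; fwd→8 fwd↓24
OS (3×3 grid), PE[0][0]:
  step 0 · PE0,0: acc=3; fwd→1 fwd↓3
  step 1 · PE0,0: acc=51; fwd→8 fwd↓6
RS (3×2 grid), PE[0][0]:
  step 0 · PE0,0: acc=3; fwd→3 fwd↓3
  step 1 · PE0,0: acc=4; fwd→4 fwd↓4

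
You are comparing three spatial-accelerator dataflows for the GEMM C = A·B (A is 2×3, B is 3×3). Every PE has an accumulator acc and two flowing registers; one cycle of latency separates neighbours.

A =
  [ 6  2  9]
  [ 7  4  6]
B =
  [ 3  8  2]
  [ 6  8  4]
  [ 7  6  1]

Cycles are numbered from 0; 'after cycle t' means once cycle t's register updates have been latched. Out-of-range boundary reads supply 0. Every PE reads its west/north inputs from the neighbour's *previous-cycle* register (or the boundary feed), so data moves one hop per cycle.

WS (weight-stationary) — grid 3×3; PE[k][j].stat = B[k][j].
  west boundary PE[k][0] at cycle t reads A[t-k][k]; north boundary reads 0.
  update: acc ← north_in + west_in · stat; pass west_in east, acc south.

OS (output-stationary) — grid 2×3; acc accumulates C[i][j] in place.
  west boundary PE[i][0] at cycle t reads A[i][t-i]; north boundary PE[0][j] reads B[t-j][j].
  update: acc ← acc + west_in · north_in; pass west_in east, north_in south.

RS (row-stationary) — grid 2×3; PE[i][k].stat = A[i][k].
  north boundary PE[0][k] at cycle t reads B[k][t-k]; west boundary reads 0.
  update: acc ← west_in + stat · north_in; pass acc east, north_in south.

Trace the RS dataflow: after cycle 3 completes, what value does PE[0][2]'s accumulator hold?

PE[0][2].acc = 118

RS 2×3: PE[0][2] cycle-by-cycle (with neighbour feeds):
  t=0 PE[0][1]: acc=0 h=0 v=0
  t=0 PE[0][2]: acc=0 h=0 v=0
  t=1 PE[0][1]: acc=30 h=30 v=6
  t=1 PE[0][2]: acc=0 h=0 v=0
  t=2 PE[0][1]: acc=64 h=64 v=8
  t=2 PE[0][2]: acc=93 h=93 v=7
  t=3 PE[0][1]: acc=20 h=20 v=4
  t=3 PE[0][2]: acc=118 h=118 v=6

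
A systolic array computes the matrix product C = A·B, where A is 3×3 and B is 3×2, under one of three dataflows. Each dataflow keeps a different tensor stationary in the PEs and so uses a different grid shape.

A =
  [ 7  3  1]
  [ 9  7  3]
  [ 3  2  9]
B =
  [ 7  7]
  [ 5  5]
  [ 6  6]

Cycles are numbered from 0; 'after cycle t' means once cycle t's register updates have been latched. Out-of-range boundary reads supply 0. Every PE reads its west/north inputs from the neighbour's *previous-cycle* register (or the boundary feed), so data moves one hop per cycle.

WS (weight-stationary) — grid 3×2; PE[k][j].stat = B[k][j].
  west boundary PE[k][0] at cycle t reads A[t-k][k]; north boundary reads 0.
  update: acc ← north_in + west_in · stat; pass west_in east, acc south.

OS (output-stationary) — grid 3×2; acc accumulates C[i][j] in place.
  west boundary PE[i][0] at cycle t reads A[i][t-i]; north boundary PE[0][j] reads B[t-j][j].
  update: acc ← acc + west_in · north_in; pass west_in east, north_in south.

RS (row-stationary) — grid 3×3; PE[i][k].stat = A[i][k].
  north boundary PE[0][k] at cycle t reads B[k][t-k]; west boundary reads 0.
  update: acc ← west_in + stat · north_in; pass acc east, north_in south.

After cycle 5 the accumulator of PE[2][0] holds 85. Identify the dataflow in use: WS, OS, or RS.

dataflow = OS

— WS: 3×2; PE[2][0] trace:
  [0] (2,0) acc=0 (h:0 v:0)
  [1] (2,0) acc=0 (h:0 v:0)
  [2] (2,0) acc=70 (h:1 v:70)
  [3] (2,0) acc=116 (h:3 v:116)
  [4] (2,0) acc=85 (h:9 v:85)
  [5] (2,0) acc=0 (h:0 v:0)
— OS: 3×2; PE[2][0] trace:
  [0] (2,0) acc=0 (h:0 v:0)
  [1] (2,0) acc=0 (h:0 v:0)
  [2] (2,0) acc=21 (h:3 v:7)
  [3] (2,0) acc=31 (h:2 v:5)
  [4] (2,0) acc=85 (h:9 v:6)
  [5] (2,0) acc=85 (h:0 v:0)
— RS: 3×3; PE[2][0] trace:
  [0] (2,0) acc=0 (h:0 v:0)
  [1] (2,0) acc=0 (h:0 v:0)
  [2] (2,0) acc=21 (h:21 v:7)
  [3] (2,0) acc=21 (h:21 v:7)
  [4] (2,0) acc=0 (h:0 v:0)
  [5] (2,0) acc=0 (h:0 v:0)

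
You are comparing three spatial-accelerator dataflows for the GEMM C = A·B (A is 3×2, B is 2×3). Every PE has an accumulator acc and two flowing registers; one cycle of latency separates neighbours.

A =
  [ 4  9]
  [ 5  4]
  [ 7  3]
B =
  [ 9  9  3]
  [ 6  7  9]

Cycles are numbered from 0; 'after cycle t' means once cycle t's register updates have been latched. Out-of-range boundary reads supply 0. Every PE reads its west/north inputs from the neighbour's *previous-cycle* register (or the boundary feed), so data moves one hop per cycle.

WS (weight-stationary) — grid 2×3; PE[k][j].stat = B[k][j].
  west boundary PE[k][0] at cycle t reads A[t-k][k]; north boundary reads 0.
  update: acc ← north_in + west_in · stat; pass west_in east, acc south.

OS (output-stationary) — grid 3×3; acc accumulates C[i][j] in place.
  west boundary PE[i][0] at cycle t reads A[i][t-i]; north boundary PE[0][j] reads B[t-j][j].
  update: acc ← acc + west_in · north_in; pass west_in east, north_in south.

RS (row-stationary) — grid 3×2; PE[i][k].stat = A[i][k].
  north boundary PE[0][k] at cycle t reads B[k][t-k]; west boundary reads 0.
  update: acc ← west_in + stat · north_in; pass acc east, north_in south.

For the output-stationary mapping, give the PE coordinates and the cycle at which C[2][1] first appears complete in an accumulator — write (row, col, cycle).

(row, col, cycle) = (2, 1, 4)

OS — PE[2][1] is where C[2][1] collects:
  c0 r2c1: 0 / 0 / 0
  c1 r2c1: 0 / 0 / 0
  c2 r2c1: 0 / 0 / 0
  c3 r2c1: 63 / 7 / 9
  c4 r2c1: 84 / 3 / 7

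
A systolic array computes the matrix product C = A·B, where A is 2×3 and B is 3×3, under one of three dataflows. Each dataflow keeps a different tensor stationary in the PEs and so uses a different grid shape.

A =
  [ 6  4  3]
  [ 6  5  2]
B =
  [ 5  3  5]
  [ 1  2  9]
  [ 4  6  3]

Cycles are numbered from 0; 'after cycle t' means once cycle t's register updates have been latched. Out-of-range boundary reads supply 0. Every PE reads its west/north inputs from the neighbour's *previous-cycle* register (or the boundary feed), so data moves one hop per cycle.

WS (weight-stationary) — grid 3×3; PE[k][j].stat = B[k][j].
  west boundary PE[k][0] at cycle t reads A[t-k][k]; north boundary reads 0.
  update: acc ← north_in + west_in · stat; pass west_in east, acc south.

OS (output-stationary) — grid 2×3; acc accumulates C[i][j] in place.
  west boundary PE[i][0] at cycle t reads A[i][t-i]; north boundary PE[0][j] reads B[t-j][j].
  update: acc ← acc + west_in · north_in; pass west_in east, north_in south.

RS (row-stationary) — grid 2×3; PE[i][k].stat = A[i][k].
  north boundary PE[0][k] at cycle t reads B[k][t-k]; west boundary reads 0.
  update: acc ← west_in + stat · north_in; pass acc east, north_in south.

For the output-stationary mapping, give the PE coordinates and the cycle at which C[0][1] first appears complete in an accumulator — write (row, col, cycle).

Under OS, C[0][1] lands at PE[0][1]:
  @0  [0,1]  acc 0  |  →0  ↓0
  @1  [0,1]  acc 18  |  →6  ↓3
  @2  [0,1]  acc 26  |  →4  ↓2
  @3  [0,1]  acc 44  |  →3  ↓6

(row, col, cycle) = (0, 1, 3)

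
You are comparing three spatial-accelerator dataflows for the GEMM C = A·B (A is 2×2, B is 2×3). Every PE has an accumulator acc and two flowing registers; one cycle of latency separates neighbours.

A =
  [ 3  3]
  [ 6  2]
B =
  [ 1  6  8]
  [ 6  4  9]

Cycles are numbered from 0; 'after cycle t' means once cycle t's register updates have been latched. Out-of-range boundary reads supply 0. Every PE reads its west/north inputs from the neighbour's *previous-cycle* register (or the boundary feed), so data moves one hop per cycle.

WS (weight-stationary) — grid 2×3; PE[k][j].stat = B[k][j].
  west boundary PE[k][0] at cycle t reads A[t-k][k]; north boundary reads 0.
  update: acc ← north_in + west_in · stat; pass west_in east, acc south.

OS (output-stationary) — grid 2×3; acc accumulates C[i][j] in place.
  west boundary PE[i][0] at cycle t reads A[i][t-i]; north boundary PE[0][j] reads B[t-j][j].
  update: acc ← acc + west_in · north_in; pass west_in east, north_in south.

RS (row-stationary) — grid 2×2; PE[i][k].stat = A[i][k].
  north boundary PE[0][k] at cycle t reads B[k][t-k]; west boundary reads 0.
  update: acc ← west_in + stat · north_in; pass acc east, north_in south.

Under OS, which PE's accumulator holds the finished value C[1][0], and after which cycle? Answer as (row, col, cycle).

(row, col, cycle) = (1, 0, 2)

OS: C[1][0] accumulates in PE[1][0]:
  0: (1,0).acc=0  regs=<0,0>
  1: (1,0).acc=6  regs=<6,1>
  2: (1,0).acc=18  regs=<2,6>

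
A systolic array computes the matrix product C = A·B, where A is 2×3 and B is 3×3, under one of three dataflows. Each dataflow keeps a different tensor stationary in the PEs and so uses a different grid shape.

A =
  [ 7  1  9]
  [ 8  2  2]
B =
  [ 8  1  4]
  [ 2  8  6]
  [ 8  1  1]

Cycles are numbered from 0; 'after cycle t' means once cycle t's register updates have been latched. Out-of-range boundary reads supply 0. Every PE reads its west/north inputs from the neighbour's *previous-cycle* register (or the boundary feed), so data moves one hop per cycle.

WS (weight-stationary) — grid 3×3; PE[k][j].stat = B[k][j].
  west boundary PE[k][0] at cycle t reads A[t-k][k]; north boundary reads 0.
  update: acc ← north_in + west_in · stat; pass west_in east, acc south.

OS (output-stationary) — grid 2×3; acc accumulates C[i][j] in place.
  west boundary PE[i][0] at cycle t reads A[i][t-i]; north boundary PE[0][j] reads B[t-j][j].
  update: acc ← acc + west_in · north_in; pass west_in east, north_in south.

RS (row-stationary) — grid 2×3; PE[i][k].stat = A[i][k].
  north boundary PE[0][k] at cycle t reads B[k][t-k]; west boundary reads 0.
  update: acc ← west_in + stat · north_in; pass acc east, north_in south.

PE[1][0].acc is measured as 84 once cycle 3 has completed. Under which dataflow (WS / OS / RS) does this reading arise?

dataflow = OS

— WS: 3×3; PE[1][0] trace:
  cycle 0: PE[1][0] → acc 0, east 0, south 0
  cycle 1: PE[1][0] → acc 58, east 1, south 58
  cycle 2: PE[1][0] → acc 68, east 2, south 68
  cycle 3: PE[1][0] → acc 0, east 0, south 0
— OS: 2×3; PE[1][0] trace:
  cycle 0: PE[1][0] → acc 0, east 0, south 0
  cycle 1: PE[1][0] → acc 64, east 8, south 8
  cycle 2: PE[1][0] → acc 68, east 2, south 2
  cycle 3: PE[1][0] → acc 84, east 2, south 8
— RS: 2×3; PE[1][0] trace:
  cycle 0: PE[1][0] → acc 0, east 0, south 0
  cycle 1: PE[1][0] → acc 64, east 64, south 8
  cycle 2: PE[1][0] → acc 8, east 8, south 1
  cycle 3: PE[1][0] → acc 32, east 32, south 4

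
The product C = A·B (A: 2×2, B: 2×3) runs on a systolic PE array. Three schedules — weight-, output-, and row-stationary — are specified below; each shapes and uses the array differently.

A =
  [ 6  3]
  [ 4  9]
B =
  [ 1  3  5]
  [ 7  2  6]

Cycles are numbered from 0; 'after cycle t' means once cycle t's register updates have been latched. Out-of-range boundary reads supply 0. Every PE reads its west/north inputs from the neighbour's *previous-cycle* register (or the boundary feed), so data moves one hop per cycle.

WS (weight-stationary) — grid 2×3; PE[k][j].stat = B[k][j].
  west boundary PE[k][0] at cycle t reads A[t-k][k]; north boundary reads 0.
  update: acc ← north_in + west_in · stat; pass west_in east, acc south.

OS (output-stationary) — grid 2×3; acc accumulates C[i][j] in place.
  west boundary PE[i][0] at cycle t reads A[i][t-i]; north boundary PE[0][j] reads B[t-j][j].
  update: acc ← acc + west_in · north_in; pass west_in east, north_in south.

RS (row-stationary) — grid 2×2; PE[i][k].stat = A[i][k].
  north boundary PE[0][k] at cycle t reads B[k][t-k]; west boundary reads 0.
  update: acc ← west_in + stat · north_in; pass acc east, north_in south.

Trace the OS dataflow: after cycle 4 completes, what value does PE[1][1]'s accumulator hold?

PE[1][1].acc = 30

Tracing OS — 2×3 array, target PE[1][1]:
  t=0 PE[0][1]: acc=0 h=0 v=0
  t=0 PE[1][0]: acc=0 h=0 v=0
  t=0 PE[1][1]: acc=0 h=0 v=0
  t=1 PE[0][1]: acc=18 h=6 v=3
  t=1 PE[1][0]: acc=4 h=4 v=1
  t=1 PE[1][1]: acc=0 h=0 v=0
  t=2 PE[0][1]: acc=24 h=3 v=2
  t=2 PE[1][0]: acc=67 h=9 v=7
  t=2 PE[1][1]: acc=12 h=4 v=3
  t=3 PE[0][1]: acc=24 h=0 v=0
  t=3 PE[1][0]: acc=67 h=0 v=0
  t=3 PE[1][1]: acc=30 h=9 v=2
  t=4 PE[0][1]: acc=24 h=0 v=0
  t=4 PE[1][0]: acc=67 h=0 v=0
  t=4 PE[1][1]: acc=30 h=0 v=0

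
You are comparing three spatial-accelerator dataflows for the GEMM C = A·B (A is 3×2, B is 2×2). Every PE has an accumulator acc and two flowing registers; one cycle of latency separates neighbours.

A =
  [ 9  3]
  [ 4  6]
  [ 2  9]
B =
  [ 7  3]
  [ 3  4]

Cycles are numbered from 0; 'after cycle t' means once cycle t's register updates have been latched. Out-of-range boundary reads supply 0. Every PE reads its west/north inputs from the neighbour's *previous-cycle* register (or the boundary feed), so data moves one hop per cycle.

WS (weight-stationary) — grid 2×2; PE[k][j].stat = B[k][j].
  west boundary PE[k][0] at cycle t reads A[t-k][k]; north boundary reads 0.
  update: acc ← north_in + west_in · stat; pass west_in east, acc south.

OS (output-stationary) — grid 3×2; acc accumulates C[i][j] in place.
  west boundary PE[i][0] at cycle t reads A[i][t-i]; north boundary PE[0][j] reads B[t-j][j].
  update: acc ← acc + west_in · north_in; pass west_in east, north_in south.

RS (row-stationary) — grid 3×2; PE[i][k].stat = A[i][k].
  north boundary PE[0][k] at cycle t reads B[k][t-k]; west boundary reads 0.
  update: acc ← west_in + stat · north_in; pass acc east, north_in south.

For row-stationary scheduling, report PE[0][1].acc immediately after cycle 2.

RS 3×2: PE[0][1] cycle-by-cycle (with neighbour feeds):
  after 0 — PE[0][0] acc=63, pass-E 63, pass-S 7
  after 0 — PE[0][1] acc=0, pass-E 0, pass-S 0
  after 1 — PE[0][0] acc=27, pass-E 27, pass-S 3
  after 1 — PE[0][1] acc=72, pass-E 72, pass-S 3
  after 2 — PE[0][0] acc=0, pass-E 0, pass-S 0
  after 2 — PE[0][1] acc=39, pass-E 39, pass-S 4

PE[0][1].acc = 39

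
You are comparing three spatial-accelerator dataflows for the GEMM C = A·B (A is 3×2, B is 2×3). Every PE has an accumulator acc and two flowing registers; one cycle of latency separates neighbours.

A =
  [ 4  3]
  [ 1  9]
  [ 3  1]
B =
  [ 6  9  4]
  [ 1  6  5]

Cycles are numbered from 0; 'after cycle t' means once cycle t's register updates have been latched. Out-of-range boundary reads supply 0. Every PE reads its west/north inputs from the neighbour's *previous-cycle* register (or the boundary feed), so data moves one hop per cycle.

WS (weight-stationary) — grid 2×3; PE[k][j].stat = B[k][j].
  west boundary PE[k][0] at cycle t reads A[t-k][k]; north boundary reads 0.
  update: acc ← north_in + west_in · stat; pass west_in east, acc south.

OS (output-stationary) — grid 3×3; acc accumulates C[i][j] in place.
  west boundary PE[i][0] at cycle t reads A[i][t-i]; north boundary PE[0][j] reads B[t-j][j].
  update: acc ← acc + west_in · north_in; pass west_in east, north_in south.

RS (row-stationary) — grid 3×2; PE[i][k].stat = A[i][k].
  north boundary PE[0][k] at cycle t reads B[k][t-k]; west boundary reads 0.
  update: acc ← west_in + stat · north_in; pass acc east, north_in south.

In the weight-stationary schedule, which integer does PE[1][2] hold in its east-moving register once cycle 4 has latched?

WS (2×3). Following PE[1][2] plus its west/north inputs:
  after 0 — PE[0][2] acc=0, pass-E 0, pass-S 0
  after 0 — PE[1][1] acc=0, pass-E 0, pass-S 0
  after 0 — PE[1][2] acc=0, pass-E 0, pass-S 0
  after 1 — PE[0][2] acc=0, pass-E 0, pass-S 0
  after 1 — PE[1][1] acc=0, pass-E 0, pass-S 0
  after 1 — PE[1][2] acc=0, pass-E 0, pass-S 0
  after 2 — PE[0][2] acc=16, pass-E 4, pass-S 16
  after 2 — PE[1][1] acc=54, pass-E 3, pass-S 54
  after 2 — PE[1][2] acc=0, pass-E 0, pass-S 0
  after 3 — PE[0][2] acc=4, pass-E 1, pass-S 4
  after 3 — PE[1][1] acc=63, pass-E 9, pass-S 63
  after 3 — PE[1][2] acc=31, pass-E 3, pass-S 31
  after 4 — PE[0][2] acc=12, pass-E 3, pass-S 12
  after 4 — PE[1][1] acc=33, pass-E 1, pass-S 33
  after 4 — PE[1][2] acc=49, pass-E 9, pass-S 49

register = 9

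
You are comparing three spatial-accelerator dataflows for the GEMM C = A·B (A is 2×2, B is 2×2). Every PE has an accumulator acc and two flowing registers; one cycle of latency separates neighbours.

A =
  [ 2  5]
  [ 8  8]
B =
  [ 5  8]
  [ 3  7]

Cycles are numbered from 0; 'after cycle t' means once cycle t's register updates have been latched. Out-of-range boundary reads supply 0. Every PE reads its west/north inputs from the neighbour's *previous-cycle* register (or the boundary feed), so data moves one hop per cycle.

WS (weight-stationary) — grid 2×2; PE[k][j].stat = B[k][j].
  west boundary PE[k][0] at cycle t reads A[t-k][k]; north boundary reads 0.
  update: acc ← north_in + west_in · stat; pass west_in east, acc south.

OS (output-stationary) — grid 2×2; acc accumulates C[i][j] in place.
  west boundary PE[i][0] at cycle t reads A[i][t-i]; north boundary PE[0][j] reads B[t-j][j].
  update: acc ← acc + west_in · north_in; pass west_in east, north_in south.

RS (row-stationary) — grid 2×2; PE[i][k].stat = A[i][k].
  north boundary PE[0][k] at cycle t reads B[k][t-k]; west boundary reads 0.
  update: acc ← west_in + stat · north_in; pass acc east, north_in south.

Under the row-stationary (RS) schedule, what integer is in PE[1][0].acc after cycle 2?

RS on a 2×2 grid — tracing PE[1][0] and its feeders:
  t=0 PE[0][0]: acc=10 h=10 v=5
  t=0 PE[1][0]: acc=0 h=0 v=0
  t=1 PE[0][0]: acc=16 h=16 v=8
  t=1 PE[1][0]: acc=40 h=40 v=5
  t=2 PE[0][0]: acc=0 h=0 v=0
  t=2 PE[1][0]: acc=64 h=64 v=8

PE[1][0].acc = 64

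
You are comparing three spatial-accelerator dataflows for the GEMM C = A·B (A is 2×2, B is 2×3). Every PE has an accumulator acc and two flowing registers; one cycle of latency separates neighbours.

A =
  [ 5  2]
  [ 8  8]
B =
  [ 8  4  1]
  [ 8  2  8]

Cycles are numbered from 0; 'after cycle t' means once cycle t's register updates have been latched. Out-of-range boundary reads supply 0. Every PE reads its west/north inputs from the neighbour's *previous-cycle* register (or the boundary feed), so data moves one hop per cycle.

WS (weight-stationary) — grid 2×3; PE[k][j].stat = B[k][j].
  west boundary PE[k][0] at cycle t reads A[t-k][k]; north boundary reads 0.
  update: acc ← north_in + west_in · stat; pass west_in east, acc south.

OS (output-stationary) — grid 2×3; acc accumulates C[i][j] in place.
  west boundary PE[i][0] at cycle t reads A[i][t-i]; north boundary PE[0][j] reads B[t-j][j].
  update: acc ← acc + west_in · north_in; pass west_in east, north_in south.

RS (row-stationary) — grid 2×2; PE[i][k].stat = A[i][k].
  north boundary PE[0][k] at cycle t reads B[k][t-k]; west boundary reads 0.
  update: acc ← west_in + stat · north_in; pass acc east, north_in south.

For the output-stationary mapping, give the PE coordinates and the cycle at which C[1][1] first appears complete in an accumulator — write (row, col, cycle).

(row, col, cycle) = (1, 1, 3)

OS: C[1][1] accumulates in PE[1][1]:
  after 0 — PE[1][1] acc=0, pass-E 0, pass-S 0
  after 1 — PE[1][1] acc=0, pass-E 0, pass-S 0
  after 2 — PE[1][1] acc=32, pass-E 8, pass-S 4
  after 3 — PE[1][1] acc=48, pass-E 8, pass-S 2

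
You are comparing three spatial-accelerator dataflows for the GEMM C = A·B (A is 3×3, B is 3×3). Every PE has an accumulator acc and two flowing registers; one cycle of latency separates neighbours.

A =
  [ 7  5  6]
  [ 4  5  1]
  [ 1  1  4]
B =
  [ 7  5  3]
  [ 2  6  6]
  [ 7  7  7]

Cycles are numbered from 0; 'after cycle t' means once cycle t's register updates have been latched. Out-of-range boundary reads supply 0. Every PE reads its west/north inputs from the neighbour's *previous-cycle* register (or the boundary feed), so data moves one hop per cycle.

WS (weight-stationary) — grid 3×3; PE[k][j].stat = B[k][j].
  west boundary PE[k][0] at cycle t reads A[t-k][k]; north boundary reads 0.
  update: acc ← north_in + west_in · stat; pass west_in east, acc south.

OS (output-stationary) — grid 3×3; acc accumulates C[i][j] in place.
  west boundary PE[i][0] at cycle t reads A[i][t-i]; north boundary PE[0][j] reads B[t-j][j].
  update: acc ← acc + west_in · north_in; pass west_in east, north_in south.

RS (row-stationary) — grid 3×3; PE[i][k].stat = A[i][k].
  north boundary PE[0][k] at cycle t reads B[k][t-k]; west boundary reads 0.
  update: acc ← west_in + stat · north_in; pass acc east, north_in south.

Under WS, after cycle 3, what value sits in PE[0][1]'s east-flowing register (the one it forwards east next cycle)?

register = 1

WS on a 3×3 grid — tracing PE[0][1] and its feeders:
  step 0 · PE0,0: acc=49; fwd→7 fwd↓49
  step 0 · PE0,1: acc=0; fwd→0 fwd↓0
  step 1 · PE0,0: acc=28; fwd→4 fwd↓28
  step 1 · PE0,1: acc=35; fwd→7 fwd↓35
  step 2 · PE0,0: acc=7; fwd→1 fwd↓7
  step 2 · PE0,1: acc=20; fwd→4 fwd↓20
  step 3 · PE0,0: acc=0; fwd→0 fwd↓0
  step 3 · PE0,1: acc=5; fwd→1 fwd↓5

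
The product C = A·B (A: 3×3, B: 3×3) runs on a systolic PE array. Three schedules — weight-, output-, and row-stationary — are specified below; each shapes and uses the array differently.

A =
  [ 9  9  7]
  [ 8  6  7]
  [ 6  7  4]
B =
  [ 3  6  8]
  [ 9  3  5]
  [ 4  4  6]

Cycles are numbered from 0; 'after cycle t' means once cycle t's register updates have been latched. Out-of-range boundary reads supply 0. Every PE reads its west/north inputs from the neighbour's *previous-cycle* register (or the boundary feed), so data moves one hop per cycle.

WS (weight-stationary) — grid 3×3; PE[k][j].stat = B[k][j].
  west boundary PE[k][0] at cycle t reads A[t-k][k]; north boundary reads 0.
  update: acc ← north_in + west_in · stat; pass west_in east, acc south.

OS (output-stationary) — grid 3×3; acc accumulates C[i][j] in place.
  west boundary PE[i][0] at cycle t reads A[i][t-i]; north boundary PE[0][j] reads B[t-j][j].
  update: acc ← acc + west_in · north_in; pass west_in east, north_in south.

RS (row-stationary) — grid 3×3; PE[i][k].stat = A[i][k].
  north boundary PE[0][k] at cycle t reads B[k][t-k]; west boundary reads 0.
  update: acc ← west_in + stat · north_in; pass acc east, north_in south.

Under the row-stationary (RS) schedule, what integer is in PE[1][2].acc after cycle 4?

PE[1][2].acc = 94

RS (3×3). Following PE[1][2] plus its west/north inputs:
  after 0 — PE[0][2] acc=0, pass-E 0, pass-S 0
  after 0 — PE[1][1] acc=0, pass-E 0, pass-S 0
  after 0 — PE[1][2] acc=0, pass-E 0, pass-S 0
  after 1 — PE[0][2] acc=0, pass-E 0, pass-S 0
  after 1 — PE[1][1] acc=0, pass-E 0, pass-S 0
  after 1 — PE[1][2] acc=0, pass-E 0, pass-S 0
  after 2 — PE[0][2] acc=136, pass-E 136, pass-S 4
  after 2 — PE[1][1] acc=78, pass-E 78, pass-S 9
  after 2 — PE[1][2] acc=0, pass-E 0, pass-S 0
  after 3 — PE[0][2] acc=109, pass-E 109, pass-S 4
  after 3 — PE[1][1] acc=66, pass-E 66, pass-S 3
  after 3 — PE[1][2] acc=106, pass-E 106, pass-S 4
  after 4 — PE[0][2] acc=159, pass-E 159, pass-S 6
  after 4 — PE[1][1] acc=94, pass-E 94, pass-S 5
  after 4 — PE[1][2] acc=94, pass-E 94, pass-S 4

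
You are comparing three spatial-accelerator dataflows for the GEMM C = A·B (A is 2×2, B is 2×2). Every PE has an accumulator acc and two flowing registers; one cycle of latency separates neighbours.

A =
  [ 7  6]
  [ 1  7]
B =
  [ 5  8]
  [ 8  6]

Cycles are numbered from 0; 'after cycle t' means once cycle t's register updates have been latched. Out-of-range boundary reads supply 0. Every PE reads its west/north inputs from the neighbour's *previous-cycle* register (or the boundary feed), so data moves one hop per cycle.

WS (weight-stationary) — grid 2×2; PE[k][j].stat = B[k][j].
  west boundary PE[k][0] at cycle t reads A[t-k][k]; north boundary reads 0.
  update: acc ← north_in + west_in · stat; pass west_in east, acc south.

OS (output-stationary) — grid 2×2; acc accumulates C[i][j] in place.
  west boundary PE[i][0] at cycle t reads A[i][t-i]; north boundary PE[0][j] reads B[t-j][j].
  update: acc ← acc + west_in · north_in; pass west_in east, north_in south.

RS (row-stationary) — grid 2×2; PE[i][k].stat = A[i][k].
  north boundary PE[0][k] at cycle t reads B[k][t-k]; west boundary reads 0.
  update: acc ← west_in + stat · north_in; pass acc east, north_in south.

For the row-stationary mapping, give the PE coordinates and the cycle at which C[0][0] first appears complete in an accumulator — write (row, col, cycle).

RS — PE[0][1] is where C[0][0] collects:
  after 0 — PE[0][1] acc=0, pass-E 0, pass-S 0
  after 1 — PE[0][1] acc=83, pass-E 83, pass-S 8

(row, col, cycle) = (0, 1, 1)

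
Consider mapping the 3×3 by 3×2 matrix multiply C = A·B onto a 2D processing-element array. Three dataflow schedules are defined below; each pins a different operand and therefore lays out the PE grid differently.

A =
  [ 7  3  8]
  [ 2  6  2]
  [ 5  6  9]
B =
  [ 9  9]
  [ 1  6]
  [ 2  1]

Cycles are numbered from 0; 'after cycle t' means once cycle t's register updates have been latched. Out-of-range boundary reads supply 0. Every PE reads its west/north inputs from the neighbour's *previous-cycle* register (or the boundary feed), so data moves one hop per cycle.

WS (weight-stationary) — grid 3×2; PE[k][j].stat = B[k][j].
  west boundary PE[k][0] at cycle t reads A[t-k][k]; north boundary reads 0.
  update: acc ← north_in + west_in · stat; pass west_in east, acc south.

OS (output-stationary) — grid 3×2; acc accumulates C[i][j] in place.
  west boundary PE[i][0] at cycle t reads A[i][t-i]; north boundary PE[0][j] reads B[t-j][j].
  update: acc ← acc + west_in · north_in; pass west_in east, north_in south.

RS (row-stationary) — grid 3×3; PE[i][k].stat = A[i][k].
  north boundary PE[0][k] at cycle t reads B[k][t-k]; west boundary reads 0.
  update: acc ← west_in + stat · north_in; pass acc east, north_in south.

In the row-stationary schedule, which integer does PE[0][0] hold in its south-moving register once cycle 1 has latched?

RS 3×3: PE[0][0] cycle-by-cycle (with neighbour feeds):
  [0] (0,0) acc=63 (h:63 v:9)
  [1] (0,0) acc=63 (h:63 v:9)

register = 9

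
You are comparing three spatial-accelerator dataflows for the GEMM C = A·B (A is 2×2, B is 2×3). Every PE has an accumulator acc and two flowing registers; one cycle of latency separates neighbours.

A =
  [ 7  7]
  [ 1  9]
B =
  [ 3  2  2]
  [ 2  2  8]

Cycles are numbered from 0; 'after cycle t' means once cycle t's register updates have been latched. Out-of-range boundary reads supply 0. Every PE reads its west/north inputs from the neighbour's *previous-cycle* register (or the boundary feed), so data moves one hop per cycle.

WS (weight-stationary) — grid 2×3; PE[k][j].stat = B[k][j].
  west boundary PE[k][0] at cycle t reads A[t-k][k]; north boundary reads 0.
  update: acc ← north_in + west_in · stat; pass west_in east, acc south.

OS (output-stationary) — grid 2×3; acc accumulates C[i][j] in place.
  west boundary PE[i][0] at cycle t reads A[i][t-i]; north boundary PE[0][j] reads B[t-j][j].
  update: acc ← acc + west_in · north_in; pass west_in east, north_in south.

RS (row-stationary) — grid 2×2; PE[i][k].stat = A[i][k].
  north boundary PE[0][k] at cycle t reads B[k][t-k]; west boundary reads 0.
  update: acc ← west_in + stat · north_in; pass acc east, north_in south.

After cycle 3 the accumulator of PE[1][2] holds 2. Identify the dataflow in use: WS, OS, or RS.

dataflow = OS

Under WS (2×3), PE[1][2]:
  cycle 0: PE[1][2] → acc 0, east 0, south 0
  cycle 1: PE[1][2] → acc 0, east 0, south 0
  cycle 2: PE[1][2] → acc 0, east 0, south 0
  cycle 3: PE[1][2] → acc 70, east 7, south 70
Under OS (2×3), PE[1][2]:
  cycle 0: PE[1][2] → acc 0, east 0, south 0
  cycle 1: PE[1][2] → acc 0, east 0, south 0
  cycle 2: PE[1][2] → acc 0, east 0, south 0
  cycle 3: PE[1][2] → acc 2, east 1, south 2
RS: PE[1][2] is outside its 2×2 grid.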